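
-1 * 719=-719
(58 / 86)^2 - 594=-1097465 / 1849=-593.55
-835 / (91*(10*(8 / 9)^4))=-1095687 / 745472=-1.47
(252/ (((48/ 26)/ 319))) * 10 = 435435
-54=-54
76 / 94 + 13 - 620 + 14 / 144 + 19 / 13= -26599003 / 43992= -604.63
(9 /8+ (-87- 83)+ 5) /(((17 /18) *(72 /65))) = -85215 /544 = -156.65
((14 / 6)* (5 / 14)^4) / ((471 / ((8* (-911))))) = -0.59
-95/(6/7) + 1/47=-31249/282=-110.81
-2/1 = -2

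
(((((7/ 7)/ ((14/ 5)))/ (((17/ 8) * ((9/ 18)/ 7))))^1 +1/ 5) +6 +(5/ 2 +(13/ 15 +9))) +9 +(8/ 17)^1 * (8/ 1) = 17179/ 510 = 33.68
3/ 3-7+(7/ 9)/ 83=-4475/ 747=-5.99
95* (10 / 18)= 475 / 9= 52.78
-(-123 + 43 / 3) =326 / 3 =108.67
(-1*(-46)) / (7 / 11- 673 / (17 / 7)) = -4301 / 25851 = -0.17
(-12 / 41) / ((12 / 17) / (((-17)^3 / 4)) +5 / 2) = -2004504 / 17117869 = -0.12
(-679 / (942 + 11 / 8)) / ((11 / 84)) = -456288 / 83017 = -5.50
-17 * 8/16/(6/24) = -34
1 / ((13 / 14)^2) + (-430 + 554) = 21152 / 169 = 125.16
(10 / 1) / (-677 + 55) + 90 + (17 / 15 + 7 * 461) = 15479017 / 4665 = 3318.12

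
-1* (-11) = 11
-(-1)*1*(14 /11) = 14 /11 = 1.27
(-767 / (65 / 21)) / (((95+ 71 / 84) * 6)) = -17346 / 40255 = -0.43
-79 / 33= -2.39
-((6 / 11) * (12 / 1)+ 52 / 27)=-8.47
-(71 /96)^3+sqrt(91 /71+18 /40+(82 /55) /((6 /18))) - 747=-661255703 /884736+sqrt(378445265) /7810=-744.91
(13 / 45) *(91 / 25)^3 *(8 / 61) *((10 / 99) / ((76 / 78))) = 1018827992 / 5378484375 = 0.19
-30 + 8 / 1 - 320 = -342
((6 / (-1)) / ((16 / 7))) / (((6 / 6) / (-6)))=63 / 4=15.75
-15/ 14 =-1.07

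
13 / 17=0.76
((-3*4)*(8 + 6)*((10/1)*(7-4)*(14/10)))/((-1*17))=7056/17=415.06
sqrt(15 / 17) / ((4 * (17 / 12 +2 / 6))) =sqrt(255) / 119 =0.13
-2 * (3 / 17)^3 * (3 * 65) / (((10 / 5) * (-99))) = 585 / 54043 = 0.01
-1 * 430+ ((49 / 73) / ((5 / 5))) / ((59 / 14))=-1851324 / 4307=-429.84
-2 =-2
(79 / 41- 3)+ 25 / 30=-59 / 246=-0.24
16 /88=2 /11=0.18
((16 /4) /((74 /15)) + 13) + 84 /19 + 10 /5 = 14223 /703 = 20.23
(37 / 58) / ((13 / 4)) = 0.20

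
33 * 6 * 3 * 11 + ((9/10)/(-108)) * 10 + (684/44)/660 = 23718203/3630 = 6533.94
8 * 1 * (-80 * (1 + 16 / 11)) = -17280 / 11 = -1570.91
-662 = -662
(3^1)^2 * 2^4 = 144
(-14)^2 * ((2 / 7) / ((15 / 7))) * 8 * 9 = 9408 / 5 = 1881.60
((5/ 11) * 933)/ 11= 4665/ 121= 38.55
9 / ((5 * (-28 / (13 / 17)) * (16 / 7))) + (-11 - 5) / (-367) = 44101 / 1996480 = 0.02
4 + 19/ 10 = 59/ 10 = 5.90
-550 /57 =-9.65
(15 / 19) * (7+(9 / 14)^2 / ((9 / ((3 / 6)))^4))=8890565 / 1608768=5.53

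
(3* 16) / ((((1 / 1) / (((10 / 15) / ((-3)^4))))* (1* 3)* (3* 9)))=32 / 6561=0.00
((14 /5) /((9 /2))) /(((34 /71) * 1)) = 994 /765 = 1.30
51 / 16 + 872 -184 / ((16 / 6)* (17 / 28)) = 207139 / 272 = 761.54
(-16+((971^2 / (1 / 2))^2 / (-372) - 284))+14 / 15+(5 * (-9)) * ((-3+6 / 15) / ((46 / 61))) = -68152769290987 / 7130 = -9558593168.44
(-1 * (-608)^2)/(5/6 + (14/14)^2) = -201634.91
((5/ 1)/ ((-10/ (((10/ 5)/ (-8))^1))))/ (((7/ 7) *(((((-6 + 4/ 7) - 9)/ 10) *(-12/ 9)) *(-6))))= -35/ 3232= -0.01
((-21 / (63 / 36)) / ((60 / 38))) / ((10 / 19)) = -361 / 25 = -14.44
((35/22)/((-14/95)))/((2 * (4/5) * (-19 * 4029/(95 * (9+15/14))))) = 558125/6618304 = 0.08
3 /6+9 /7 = 25 /14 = 1.79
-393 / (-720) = 131 / 240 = 0.55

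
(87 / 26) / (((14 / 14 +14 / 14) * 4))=87 / 208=0.42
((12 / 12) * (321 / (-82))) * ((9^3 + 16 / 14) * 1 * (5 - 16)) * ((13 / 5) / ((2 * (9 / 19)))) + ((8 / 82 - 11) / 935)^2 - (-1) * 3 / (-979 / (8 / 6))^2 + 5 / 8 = 56248153722678348329 / 651866969276600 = 86287.78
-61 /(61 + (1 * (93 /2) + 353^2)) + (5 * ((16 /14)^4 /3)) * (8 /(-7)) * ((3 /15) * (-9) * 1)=24518211178 /4192220431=5.85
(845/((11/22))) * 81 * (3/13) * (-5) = -157950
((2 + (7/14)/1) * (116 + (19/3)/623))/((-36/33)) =-11925265/44856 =-265.86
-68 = -68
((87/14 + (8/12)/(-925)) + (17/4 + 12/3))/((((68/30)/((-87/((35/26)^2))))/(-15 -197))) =103028949426/1586375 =64946.15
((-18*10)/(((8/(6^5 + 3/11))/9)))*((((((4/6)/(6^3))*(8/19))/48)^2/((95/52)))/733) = -370669/430044813792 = -0.00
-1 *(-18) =18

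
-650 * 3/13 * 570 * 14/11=-108818.18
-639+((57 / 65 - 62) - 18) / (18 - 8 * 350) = -115545227 / 180830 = -638.97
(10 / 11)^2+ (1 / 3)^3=2821 / 3267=0.86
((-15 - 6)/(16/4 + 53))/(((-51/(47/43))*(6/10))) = 0.01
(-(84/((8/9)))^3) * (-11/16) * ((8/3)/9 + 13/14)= 181927053/256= 710652.55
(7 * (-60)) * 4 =-1680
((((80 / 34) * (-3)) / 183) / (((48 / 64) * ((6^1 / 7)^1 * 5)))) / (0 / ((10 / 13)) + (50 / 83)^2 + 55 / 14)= -10801952 / 3862882035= -0.00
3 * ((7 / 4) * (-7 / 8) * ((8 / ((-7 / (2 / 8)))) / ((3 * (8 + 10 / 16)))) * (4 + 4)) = 28 / 69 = 0.41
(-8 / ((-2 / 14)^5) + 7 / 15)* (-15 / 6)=-2016847 / 6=-336141.17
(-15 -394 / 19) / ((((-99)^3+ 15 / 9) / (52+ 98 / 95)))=5131203 / 2627080030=0.00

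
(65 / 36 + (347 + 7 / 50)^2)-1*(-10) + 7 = 1355906083 / 11250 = 120524.99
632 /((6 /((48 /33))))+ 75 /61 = 154.44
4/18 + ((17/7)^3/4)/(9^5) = 18008297/81015228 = 0.22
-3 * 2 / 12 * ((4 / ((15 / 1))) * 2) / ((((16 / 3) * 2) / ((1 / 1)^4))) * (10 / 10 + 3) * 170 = -17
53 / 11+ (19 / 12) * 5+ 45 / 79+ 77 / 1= 941695 / 10428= 90.30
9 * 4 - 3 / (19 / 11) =651 / 19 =34.26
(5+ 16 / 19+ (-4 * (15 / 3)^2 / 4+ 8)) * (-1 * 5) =1060 / 19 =55.79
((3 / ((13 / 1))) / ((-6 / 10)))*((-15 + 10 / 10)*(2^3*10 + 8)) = 6160 / 13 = 473.85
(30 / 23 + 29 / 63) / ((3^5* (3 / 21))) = 2557 / 50301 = 0.05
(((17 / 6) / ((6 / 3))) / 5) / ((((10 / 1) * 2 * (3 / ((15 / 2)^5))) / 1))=112.06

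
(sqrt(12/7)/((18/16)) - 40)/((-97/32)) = 1280/97 - 512*sqrt(21)/6111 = 12.81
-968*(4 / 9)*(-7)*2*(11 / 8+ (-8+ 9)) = 14304.89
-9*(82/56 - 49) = 11979/28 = 427.82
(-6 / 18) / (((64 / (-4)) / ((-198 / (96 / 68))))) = -187 / 64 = -2.92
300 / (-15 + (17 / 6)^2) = -10800 / 251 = -43.03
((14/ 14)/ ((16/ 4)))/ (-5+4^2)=1/ 44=0.02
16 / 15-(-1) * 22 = 346 / 15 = 23.07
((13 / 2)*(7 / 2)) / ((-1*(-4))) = 5.69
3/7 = 0.43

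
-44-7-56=-107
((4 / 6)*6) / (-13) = -4 / 13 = -0.31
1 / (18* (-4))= -1 / 72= -0.01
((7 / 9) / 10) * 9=7 / 10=0.70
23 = 23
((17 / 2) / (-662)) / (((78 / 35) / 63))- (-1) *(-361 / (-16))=1528393 / 68848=22.20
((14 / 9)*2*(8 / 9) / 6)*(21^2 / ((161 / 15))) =3920 / 207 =18.94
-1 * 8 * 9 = -72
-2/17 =-0.12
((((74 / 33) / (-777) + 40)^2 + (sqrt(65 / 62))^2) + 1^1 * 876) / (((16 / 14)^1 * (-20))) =-73748326361 / 680581440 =-108.36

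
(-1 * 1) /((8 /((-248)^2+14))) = -30759 /4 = -7689.75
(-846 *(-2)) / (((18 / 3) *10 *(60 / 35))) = 329 / 20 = 16.45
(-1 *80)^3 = -512000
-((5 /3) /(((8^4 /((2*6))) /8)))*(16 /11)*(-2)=5 /44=0.11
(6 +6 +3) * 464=6960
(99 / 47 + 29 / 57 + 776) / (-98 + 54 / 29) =-30245695 / 3734526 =-8.10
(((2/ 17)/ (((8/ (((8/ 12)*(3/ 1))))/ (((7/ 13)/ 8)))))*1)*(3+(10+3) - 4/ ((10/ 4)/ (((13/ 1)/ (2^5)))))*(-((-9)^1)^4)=-14099589/ 70720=-199.37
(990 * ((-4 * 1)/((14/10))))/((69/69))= -2828.57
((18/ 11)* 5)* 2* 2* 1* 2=720/ 11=65.45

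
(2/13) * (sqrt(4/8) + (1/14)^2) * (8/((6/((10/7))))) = 20/13377 + 40 * sqrt(2)/273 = 0.21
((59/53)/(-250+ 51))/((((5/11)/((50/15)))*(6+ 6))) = -649/189846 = -0.00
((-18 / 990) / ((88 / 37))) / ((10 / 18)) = -333 / 24200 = -0.01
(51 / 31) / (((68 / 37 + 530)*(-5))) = -1887 / 3050090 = -0.00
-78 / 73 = -1.07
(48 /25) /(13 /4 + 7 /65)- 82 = -118478 /1455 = -81.43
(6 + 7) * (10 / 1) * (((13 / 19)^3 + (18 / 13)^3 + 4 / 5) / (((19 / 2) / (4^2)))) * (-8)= -145622721024 / 22024249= -6611.93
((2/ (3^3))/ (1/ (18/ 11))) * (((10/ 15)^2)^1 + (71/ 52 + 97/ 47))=85205/ 181467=0.47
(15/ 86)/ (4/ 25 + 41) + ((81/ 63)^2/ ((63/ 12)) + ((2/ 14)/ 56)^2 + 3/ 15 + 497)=497.52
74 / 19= 3.89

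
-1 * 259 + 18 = -241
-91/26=-7/2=-3.50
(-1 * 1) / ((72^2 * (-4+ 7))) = -1 / 15552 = -0.00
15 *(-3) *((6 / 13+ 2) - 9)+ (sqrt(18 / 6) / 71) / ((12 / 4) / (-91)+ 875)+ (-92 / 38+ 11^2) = 91 *sqrt(3) / 5653162+ 101964 / 247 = 412.81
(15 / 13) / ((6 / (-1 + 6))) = 0.96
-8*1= -8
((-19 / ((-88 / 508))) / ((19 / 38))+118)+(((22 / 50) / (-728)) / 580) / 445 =337.36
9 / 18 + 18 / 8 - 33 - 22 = -209 / 4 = -52.25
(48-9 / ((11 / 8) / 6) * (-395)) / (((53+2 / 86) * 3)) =306676 / 3135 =97.82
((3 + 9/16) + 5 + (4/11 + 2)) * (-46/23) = -1923/88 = -21.85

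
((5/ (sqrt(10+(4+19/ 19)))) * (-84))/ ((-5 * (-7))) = -4 * sqrt(15)/ 5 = -3.10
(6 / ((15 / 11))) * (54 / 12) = 99 / 5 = 19.80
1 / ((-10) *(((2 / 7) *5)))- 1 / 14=-99 / 700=-0.14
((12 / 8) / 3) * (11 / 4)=11 / 8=1.38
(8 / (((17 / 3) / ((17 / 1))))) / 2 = 12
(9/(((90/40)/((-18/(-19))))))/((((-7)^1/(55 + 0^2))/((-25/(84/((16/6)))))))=22000/931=23.63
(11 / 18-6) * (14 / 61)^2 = -9506 / 33489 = -0.28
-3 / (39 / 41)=-41 / 13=-3.15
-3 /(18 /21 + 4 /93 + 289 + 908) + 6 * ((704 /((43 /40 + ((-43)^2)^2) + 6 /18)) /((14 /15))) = -2644000594119 /2239519748338159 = -0.00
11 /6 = 1.83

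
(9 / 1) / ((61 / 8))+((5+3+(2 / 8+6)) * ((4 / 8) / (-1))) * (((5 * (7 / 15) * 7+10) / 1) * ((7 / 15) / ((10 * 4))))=-295327 / 292800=-1.01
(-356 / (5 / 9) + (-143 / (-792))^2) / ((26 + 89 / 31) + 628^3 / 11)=-5663563631 / 199010586277440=-0.00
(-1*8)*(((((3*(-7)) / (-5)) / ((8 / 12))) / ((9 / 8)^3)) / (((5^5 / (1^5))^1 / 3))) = -14336 / 421875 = -0.03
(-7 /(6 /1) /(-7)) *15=5 /2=2.50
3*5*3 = 45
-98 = -98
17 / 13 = 1.31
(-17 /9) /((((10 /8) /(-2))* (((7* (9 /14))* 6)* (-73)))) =-136 /88695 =-0.00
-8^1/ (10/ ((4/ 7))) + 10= 334/ 35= 9.54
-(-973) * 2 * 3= 5838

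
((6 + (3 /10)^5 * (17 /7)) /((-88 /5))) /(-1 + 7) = -1401377 /24640000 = -0.06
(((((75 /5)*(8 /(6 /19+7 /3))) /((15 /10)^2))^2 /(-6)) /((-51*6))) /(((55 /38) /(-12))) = -70236160 /38374083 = -1.83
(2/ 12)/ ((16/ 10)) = 5/ 48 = 0.10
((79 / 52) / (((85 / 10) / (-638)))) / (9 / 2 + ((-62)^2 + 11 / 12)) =-302412 / 10208653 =-0.03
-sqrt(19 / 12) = -sqrt(57) / 6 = -1.26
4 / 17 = 0.24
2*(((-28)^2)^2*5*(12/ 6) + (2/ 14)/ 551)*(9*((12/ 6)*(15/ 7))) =12801932237340/ 26999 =474163200.02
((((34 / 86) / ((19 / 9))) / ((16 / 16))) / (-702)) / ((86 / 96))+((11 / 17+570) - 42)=4104387549 / 7763951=528.65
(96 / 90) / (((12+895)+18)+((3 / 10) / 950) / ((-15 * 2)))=304000 / 263624997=0.00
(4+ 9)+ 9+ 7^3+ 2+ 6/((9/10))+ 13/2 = 2281/6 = 380.17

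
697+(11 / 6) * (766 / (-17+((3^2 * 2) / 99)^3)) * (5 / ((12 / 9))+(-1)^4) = 82642759 / 271428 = 304.47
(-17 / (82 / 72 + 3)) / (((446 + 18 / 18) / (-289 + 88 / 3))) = 2.39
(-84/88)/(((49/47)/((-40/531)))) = 940/13629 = 0.07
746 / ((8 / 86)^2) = 689677 / 8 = 86209.62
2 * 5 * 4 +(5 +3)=48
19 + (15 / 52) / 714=235149 / 12376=19.00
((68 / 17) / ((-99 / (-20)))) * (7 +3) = 800 / 99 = 8.08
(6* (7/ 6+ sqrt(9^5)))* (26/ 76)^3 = 3218605/ 54872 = 58.66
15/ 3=5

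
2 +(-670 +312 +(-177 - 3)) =-536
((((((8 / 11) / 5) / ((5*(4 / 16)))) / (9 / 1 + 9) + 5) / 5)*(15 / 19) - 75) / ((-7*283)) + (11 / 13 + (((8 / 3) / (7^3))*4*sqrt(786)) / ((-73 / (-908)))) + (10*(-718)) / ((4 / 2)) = -1448848311283 / 403678275 + 29056*sqrt(786) / 75117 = -3578.27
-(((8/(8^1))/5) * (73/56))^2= -5329/78400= -0.07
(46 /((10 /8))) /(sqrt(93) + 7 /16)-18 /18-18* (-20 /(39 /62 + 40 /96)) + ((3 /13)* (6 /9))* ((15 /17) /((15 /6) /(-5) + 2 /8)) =2048* sqrt(93) /5165 + 152102832491 /444029885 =346.37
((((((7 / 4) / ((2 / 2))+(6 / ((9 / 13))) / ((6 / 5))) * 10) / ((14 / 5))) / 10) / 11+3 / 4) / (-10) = -5773 / 55440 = -0.10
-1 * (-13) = 13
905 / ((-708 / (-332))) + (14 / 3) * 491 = 160227 / 59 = 2715.71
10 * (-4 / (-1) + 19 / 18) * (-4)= -1820 / 9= -202.22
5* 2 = 10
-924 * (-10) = 9240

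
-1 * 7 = -7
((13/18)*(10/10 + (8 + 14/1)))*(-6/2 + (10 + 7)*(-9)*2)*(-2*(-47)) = -1447459/3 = -482486.33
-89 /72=-1.24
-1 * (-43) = 43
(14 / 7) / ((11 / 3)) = 6 / 11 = 0.55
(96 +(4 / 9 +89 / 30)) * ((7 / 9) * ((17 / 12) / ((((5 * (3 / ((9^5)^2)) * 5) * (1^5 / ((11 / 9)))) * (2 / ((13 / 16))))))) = 80912476303659 / 32000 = 2528514884.49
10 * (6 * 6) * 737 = 265320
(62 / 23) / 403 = 2 / 299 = 0.01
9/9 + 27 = 28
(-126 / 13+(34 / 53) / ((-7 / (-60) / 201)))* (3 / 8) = 7925661 / 19292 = 410.83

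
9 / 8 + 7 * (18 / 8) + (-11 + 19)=199 / 8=24.88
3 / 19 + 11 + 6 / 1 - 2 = 288 / 19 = 15.16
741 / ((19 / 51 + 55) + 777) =37791 / 42451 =0.89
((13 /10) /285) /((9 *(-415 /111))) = -481 /3548250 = -0.00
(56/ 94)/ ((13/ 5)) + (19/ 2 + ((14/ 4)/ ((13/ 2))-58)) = -58329/ 1222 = -47.73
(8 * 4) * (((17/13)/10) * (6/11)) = 1632/715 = 2.28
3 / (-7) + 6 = 39 / 7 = 5.57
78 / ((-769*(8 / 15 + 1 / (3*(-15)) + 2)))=-0.04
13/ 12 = 1.08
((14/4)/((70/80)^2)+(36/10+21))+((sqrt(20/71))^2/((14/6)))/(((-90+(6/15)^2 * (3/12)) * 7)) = 1141218313/39121355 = 29.17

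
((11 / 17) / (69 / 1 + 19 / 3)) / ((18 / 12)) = 11 / 1921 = 0.01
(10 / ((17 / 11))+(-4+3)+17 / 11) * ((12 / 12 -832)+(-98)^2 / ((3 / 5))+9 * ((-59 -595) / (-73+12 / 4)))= 2102183488 / 19635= 107063.08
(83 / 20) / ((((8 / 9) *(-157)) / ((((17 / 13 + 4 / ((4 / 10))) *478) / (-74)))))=26244351 / 12082720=2.17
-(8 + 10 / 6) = -29 / 3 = -9.67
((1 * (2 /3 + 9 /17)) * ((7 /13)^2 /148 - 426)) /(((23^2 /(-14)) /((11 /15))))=50046830911 /5060990610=9.89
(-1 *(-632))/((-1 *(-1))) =632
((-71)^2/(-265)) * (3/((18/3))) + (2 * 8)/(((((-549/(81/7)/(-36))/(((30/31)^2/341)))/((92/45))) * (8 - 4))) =-704114837207/74162013310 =-9.49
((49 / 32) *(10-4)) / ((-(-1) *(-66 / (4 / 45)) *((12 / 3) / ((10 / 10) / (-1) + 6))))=-49 / 3168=-0.02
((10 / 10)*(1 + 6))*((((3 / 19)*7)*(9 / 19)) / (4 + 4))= 1323 / 2888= 0.46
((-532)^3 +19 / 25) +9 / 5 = -150568765.44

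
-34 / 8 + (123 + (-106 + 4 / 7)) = 373 / 28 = 13.32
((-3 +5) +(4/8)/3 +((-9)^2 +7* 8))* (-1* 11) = -9185/6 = -1530.83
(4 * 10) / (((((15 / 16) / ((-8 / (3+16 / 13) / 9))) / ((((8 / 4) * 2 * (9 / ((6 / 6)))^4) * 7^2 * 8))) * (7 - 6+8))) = -10246851.49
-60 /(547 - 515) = -15 /8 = -1.88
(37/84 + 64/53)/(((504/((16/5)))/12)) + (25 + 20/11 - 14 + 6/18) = 17067884/1285515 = 13.28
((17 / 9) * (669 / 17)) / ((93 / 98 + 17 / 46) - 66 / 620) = 77909510 / 1270407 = 61.33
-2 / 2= -1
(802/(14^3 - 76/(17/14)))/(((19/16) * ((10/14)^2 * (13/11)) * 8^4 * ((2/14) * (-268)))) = -334033/125401702400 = -0.00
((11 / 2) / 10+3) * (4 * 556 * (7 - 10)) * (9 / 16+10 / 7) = -6602361 / 140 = -47159.72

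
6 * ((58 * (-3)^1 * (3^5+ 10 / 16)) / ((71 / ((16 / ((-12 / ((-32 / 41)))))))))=-10852032 / 2911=-3727.94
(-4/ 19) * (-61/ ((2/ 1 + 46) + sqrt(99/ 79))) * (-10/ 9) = -0.29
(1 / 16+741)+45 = 12577 / 16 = 786.06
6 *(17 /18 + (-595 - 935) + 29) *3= -27001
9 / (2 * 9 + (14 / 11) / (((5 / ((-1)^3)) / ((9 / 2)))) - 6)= 165 / 199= 0.83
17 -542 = -525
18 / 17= 1.06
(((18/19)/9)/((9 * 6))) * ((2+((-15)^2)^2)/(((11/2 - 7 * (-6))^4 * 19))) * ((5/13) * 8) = 6480256/2064138028875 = 0.00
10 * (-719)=-7190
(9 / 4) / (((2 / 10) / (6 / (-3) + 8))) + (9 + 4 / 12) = 461 / 6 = 76.83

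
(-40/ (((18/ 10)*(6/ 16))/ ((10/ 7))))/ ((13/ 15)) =-80000/ 819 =-97.68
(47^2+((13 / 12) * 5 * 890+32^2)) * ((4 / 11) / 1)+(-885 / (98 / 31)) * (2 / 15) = 425027 / 147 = 2891.34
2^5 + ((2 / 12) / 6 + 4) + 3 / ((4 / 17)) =439 / 9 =48.78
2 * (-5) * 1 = -10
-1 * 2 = -2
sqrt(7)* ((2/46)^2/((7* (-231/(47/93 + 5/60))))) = -73* sqrt(7)/106068732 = -0.00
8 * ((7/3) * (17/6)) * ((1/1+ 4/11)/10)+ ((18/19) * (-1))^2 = 96610/11913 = 8.11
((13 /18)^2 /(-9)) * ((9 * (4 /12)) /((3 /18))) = -169 /162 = -1.04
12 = 12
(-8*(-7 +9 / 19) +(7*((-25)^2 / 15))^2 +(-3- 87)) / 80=14540413 / 13680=1062.90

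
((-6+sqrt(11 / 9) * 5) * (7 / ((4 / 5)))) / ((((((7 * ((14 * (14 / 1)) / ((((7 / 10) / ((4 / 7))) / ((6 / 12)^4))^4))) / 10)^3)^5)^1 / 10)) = -1782059091182478152357564097560904069232174401093253986701075790378954544644096 / 1136868377216160297393798828125+297009848530413025392927349593484011538695733515542331116845965063159090774016 * sqrt(11) / 682121026329696178436279296875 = -123387529258094340345125200000000000000000000000.00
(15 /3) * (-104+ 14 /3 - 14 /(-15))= -492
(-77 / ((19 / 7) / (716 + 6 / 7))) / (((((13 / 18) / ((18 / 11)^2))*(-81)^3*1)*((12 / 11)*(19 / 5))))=27020 / 789507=0.03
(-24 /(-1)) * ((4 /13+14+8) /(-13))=-6960 /169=-41.18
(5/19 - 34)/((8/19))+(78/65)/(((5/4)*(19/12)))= -302171/3800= -79.52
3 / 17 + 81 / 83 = 1626 / 1411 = 1.15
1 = 1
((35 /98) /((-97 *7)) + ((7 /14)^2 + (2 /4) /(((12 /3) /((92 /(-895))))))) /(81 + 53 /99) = 398608353 /137351053280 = 0.00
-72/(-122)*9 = 324/61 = 5.31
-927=-927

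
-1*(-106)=106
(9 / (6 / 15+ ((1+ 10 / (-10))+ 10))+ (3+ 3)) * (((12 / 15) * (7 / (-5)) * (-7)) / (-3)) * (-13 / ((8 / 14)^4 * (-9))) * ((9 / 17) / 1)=-823543 / 6400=-128.68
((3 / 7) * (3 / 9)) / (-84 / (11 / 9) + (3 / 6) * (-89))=-22 / 17437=-0.00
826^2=682276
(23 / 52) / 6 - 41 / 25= -1.57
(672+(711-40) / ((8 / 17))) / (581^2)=16783 / 2700488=0.01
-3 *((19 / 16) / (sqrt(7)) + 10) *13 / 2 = -195 - 741 *sqrt(7) / 224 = -203.75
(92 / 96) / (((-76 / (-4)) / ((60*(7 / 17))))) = 1.25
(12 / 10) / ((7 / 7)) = 6 / 5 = 1.20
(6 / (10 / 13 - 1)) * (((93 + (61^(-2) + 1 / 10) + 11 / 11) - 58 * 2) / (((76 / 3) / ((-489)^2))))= 7599425830191 / 1413980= 5374493.15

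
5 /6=0.83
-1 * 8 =-8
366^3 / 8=6128487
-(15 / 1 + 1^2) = -16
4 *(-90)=-360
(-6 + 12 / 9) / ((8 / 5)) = -2.92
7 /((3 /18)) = 42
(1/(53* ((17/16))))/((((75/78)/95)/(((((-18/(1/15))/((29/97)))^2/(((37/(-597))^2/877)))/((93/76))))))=8585953207246603169280/32157770299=266994668082.25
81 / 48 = 27 / 16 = 1.69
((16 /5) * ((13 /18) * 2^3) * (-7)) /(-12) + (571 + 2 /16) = 628463 /1080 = 581.91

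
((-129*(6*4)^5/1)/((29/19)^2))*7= -2595680059392/841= -3086420998.09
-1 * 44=-44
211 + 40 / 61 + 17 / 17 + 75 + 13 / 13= 17608 / 61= 288.66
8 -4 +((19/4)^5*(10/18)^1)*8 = 12385103/1152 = 10750.96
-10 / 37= -0.27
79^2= 6241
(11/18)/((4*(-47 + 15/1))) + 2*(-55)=-253451/2304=-110.00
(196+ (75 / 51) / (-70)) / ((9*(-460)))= -46643 / 985320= -0.05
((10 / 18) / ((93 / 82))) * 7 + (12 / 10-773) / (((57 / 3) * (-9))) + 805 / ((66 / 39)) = 846018289 / 1749330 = 483.62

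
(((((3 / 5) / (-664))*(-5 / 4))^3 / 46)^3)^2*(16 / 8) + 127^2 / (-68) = -237.19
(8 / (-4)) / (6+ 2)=-1 / 4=-0.25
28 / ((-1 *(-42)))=2 / 3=0.67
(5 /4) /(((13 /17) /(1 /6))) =85 /312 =0.27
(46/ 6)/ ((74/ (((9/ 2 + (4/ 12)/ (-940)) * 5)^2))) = 3703246583/ 70617312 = 52.44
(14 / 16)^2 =49 / 64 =0.77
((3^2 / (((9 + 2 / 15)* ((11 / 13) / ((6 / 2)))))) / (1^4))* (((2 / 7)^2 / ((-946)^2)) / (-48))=-1755 / 264333128752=-0.00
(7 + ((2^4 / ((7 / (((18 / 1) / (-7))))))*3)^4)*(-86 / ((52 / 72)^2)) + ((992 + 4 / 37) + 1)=-574519194844547159 / 36047300653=-15937925.57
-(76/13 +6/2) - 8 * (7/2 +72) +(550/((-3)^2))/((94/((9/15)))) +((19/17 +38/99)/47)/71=-44715522341/73010223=-612.46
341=341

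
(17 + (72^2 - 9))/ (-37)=-5192/ 37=-140.32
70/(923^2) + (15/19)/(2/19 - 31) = -12737845/500082323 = -0.03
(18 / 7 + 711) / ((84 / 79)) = 131535 / 196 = 671.10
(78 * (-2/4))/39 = -1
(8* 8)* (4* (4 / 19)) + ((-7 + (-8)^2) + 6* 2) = 2335 / 19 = 122.89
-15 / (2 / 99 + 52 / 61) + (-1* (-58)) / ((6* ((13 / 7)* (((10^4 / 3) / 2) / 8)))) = -146986663 / 8563750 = -17.16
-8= -8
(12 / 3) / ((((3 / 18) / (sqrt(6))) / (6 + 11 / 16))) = 321*sqrt(6) / 2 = 393.14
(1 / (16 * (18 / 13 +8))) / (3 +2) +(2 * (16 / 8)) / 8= 4893 / 9760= 0.50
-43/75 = -0.57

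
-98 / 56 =-7 / 4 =-1.75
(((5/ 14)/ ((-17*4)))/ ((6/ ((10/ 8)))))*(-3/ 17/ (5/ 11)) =55/ 129472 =0.00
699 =699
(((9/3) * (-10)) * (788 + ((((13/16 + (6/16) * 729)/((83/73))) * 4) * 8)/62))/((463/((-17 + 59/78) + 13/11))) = 151701481625/170355757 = 890.50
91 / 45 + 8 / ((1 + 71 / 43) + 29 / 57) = 4.55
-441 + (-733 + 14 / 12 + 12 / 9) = -2343 / 2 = -1171.50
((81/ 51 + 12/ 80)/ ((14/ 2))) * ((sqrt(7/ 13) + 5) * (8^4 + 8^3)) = 680832 * sqrt(91)/ 7735 + 680832/ 119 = 6560.93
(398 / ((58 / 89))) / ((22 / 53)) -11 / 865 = 811953777 / 551870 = 1471.28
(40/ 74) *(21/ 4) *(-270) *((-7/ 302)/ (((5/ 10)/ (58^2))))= 667585800/ 5587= 119489.14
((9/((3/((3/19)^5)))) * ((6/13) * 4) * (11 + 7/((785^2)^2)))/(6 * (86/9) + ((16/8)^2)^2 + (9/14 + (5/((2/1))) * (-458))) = -3069441584261113824/549842619627504658950625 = -0.00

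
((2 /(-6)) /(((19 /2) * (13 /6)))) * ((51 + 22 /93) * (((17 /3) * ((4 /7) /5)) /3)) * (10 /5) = -518432 /1447173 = -0.36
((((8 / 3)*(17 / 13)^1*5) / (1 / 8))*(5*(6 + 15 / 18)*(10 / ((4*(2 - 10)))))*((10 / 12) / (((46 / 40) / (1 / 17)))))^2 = 262656250000 / 65173329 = 4030.12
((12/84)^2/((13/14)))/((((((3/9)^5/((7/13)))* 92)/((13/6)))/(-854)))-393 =-450.84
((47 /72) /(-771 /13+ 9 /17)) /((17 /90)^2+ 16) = -155805 /224967748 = -0.00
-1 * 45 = -45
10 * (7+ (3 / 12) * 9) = 185 / 2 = 92.50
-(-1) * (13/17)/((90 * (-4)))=-13/6120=-0.00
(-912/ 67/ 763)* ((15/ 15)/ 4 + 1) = -1140/ 51121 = -0.02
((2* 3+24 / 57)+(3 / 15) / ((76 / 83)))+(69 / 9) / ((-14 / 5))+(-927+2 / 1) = -7350367 / 7980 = -921.10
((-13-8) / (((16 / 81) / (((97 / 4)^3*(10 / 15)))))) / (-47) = 517485591 / 24064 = 21504.55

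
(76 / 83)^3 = 438976 / 571787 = 0.77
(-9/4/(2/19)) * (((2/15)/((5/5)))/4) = -57/80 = -0.71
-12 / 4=-3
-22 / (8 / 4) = -11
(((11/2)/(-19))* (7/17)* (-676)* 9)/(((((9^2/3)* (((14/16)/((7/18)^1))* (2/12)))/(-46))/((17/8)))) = -7001.15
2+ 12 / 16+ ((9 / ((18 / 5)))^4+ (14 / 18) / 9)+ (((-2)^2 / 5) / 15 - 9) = 1067653 / 32400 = 32.95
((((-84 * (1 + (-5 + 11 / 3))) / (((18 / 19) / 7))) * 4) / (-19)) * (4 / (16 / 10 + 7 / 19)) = -148960 / 1683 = -88.51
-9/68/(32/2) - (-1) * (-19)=-20681/1088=-19.01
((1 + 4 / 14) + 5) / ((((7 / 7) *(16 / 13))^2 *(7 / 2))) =1859 / 1568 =1.19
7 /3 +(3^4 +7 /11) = 2771 /33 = 83.97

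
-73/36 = -2.03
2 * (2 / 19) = 4 / 19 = 0.21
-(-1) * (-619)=-619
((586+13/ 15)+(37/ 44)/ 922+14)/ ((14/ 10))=429.19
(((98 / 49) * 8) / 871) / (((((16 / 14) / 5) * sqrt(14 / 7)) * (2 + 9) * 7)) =5 * sqrt(2) / 9581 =0.00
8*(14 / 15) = 112 / 15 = 7.47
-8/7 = -1.14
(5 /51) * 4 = 20 /51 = 0.39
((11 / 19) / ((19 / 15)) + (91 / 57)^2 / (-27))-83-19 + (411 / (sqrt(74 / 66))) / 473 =-8915932 / 87723 + 411 * sqrt(1221) / 17501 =-100.82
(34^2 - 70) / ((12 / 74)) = 6697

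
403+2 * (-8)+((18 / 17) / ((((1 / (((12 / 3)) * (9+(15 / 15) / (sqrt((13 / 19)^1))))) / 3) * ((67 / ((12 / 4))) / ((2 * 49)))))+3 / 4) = 63504 * sqrt(247) / 14807+4052733 / 4556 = 956.94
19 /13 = 1.46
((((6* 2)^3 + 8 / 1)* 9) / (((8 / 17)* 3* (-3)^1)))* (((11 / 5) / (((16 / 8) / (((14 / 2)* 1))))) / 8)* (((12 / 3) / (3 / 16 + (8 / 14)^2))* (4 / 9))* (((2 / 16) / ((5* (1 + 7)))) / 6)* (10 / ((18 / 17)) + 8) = -70490959 / 631800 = -111.57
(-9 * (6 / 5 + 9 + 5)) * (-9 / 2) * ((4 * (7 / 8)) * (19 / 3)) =68229 / 5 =13645.80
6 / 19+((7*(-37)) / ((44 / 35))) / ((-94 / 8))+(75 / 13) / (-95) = 2271626 / 127699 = 17.79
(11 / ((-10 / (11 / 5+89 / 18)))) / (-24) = 0.33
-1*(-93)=93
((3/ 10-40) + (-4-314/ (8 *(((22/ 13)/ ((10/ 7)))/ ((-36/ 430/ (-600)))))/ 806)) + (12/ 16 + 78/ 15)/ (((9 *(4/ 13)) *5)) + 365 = 9510526031/ 29560608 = 321.73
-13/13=-1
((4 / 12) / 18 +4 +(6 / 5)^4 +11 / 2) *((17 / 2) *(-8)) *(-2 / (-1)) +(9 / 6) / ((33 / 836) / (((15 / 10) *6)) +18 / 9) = -12152216534 / 7711875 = -1575.78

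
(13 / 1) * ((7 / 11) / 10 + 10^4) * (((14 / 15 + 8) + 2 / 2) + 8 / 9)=773793813 / 550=1406897.84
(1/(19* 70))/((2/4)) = 1/665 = 0.00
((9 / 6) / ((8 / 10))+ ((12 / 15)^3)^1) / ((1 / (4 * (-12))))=-14322 / 125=-114.58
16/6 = 8/3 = 2.67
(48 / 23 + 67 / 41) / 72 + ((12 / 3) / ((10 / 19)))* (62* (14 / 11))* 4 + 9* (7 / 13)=116690815103 / 48545640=2403.73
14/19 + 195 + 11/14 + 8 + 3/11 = 599231/2926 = 204.80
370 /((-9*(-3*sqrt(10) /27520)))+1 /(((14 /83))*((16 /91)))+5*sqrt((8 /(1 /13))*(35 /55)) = 1079 /32+10*sqrt(2002) /11+1018240*sqrt(10) /27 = 119332.08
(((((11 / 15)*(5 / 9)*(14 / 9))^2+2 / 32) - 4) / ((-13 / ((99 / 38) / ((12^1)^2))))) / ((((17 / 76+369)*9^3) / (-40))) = -16703155 / 22840934536368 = -0.00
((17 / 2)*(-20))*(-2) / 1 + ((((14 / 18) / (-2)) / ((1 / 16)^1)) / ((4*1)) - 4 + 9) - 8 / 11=33929 / 99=342.72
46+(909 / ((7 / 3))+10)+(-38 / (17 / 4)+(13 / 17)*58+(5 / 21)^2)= 3606356 / 7497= 481.04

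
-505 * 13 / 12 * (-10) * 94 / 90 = 308555 / 54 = 5713.98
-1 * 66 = -66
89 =89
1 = 1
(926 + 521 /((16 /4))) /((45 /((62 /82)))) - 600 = -859405 /1476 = -582.25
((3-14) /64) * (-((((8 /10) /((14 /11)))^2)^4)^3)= 28402531548236014430933549318144 /11419131242070580387175083160400390625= 0.00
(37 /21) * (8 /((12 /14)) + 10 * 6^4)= 1439596 /63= 22850.73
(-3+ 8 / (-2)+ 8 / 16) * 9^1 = -117 / 2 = -58.50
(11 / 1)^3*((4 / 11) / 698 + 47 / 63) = 21847639 / 21987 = 993.66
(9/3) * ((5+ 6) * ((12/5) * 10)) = 792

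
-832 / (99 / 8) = -6656 / 99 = -67.23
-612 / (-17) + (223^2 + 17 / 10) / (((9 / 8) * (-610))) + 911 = 4000987 / 4575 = 874.53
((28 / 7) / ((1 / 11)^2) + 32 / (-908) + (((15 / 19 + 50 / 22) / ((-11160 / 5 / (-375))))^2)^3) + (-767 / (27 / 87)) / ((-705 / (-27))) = 1119926431403844756116167213518251 / 2876531455249993680885567894105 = 389.33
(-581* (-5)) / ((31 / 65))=188825 / 31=6091.13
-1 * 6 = -6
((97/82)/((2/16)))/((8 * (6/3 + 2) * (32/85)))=8245/10496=0.79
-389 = -389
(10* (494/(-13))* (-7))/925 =532/185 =2.88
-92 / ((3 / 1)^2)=-92 / 9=-10.22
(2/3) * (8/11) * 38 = 608/33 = 18.42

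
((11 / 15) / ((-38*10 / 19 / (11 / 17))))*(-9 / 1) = 363 / 1700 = 0.21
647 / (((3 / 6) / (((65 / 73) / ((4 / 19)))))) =799045 / 146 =5472.91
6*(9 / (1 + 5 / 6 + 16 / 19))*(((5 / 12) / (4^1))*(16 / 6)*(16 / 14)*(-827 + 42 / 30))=-11294208 / 2135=-5290.03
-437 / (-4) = 437 / 4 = 109.25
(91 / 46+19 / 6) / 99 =355 / 6831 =0.05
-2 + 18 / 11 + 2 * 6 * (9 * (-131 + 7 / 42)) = -155434 / 11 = -14130.36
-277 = -277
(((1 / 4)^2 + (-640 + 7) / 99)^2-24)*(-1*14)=-31393831 / 139392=-225.22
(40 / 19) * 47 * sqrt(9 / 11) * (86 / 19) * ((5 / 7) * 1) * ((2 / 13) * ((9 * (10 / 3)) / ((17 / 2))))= 291024000 * sqrt(11) / 6143137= 157.12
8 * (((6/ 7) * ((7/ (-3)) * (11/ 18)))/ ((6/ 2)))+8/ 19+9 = 6.16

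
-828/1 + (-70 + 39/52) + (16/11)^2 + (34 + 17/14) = -2913409/3388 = -859.92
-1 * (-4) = 4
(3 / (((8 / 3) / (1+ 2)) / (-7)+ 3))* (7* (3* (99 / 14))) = 56133 / 362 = 155.06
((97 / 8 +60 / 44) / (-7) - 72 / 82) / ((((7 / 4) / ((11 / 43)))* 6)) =-70843 / 1036644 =-0.07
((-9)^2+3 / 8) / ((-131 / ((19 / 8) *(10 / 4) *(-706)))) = 21831285 / 8384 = 2603.92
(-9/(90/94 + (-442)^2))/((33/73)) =-0.00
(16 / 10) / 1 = 8 / 5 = 1.60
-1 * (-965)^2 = -931225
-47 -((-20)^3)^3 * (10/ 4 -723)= -368896000000047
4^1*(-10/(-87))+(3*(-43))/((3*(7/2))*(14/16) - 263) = 342008/353307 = 0.97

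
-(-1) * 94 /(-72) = -47 /36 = -1.31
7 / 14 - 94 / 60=-16 / 15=-1.07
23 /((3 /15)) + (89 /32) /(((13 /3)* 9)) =143609 /1248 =115.07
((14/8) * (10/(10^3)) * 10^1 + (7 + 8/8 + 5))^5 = 40649300451407/102400000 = 396965.82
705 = 705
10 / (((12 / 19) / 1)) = 95 / 6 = 15.83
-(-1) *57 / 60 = 19 / 20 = 0.95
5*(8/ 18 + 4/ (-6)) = -10/ 9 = -1.11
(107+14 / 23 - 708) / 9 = -4603 / 69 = -66.71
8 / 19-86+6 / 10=-8073 / 95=-84.98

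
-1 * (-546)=546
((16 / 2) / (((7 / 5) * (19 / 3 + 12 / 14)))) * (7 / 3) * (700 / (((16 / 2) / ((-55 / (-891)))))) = 122500 / 12231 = 10.02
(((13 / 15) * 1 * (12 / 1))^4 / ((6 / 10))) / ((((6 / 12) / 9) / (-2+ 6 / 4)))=-175478.78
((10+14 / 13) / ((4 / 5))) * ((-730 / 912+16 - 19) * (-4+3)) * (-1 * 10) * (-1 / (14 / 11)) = 1429725 / 3458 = 413.45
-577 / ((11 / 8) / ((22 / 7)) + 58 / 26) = -120016 / 555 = -216.25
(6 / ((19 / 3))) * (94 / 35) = 1692 / 665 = 2.54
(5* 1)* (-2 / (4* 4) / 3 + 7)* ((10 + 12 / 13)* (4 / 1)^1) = 59285 / 39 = 1520.13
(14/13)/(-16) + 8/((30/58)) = 24023/1560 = 15.40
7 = 7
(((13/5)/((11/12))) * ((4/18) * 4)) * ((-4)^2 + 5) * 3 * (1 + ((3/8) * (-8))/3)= 0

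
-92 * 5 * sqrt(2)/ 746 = -0.87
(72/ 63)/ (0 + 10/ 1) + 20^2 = 14004/ 35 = 400.11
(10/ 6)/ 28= 0.06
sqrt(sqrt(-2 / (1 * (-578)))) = sqrt(17) / 17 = 0.24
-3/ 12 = -1/ 4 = -0.25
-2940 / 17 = -172.94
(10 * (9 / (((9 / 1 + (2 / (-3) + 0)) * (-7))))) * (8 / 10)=-216 / 175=-1.23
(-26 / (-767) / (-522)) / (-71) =1 / 1093329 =0.00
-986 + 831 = -155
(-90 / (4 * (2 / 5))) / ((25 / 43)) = -96.75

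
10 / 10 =1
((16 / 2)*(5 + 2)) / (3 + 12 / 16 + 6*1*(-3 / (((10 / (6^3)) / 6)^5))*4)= -700000 / 32905425960519909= -0.00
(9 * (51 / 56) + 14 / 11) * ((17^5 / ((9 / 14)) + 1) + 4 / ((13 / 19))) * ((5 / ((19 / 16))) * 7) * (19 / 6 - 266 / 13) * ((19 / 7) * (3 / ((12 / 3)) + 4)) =-193172309643899125 / 1405404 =-137449665465.52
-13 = -13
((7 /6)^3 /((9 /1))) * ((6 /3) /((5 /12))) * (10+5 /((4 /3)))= 3773 /324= 11.65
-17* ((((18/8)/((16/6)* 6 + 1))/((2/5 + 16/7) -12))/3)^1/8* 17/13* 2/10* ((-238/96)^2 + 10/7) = 2076839/104153088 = 0.02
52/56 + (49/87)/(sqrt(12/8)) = 49 * sqrt(6)/261 + 13/14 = 1.39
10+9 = 19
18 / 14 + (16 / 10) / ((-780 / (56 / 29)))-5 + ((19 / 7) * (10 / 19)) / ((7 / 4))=-4020538 / 1385475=-2.90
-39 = -39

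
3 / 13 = 0.23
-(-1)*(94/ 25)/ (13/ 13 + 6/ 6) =47/ 25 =1.88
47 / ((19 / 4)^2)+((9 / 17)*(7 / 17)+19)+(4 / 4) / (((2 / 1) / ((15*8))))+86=17454356 / 104329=167.30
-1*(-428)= 428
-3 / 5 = -0.60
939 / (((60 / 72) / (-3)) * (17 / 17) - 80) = -16902 / 1445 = -11.70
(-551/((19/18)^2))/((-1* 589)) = 9396/11191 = 0.84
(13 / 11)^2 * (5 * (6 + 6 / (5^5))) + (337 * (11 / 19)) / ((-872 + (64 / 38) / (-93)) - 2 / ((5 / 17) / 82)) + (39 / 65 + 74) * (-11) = -743927009264911 / 955194872500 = -778.82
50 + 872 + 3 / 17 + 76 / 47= 923.79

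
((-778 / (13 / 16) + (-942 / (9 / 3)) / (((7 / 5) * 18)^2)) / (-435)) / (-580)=-98863249 / 26035846200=-0.00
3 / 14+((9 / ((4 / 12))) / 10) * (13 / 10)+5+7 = 11007 / 700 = 15.72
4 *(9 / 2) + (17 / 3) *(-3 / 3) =37 / 3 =12.33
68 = 68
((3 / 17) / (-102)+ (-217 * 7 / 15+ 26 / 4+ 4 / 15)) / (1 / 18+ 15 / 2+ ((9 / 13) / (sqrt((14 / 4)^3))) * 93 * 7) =290780217 / 1906118710-24070850271 * sqrt(14) / 64808036140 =-1.24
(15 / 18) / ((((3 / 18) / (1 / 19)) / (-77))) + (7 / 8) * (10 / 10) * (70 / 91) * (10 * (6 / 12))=-16695 / 988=-16.90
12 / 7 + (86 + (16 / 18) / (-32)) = 22097 / 252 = 87.69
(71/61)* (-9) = -639/61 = -10.48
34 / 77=0.44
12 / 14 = 6 / 7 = 0.86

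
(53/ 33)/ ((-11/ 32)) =-1696/ 363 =-4.67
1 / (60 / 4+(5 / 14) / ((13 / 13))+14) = 14 / 411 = 0.03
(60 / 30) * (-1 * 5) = -10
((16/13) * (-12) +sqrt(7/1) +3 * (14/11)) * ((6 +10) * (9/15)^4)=-17.22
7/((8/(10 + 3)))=91/8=11.38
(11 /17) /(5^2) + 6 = 2561 /425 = 6.03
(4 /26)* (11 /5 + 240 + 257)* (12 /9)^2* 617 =84241.07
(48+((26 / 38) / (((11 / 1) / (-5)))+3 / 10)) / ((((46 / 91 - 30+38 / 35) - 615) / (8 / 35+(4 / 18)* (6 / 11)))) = -263379922 / 10095518235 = -0.03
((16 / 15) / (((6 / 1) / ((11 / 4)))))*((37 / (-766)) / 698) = -407 / 12030030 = -0.00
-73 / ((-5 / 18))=1314 / 5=262.80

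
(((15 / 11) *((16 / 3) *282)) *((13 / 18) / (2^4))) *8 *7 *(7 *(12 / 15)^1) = 958048 / 33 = 29031.76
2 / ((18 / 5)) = 5 / 9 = 0.56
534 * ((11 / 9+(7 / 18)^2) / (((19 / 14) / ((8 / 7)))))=617.62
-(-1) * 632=632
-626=-626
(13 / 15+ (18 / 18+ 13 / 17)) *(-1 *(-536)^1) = 359656 / 255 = 1410.42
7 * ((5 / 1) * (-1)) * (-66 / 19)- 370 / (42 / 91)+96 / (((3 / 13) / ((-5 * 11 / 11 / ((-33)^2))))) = -14111215 / 20691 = -682.00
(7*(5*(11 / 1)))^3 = 57066625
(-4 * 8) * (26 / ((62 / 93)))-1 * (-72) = -1176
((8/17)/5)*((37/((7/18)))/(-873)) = -592/57715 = -0.01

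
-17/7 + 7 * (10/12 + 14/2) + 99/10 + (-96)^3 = -92890738/105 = -884673.70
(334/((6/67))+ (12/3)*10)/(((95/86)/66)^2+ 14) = 121447260528/451046689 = 269.26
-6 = -6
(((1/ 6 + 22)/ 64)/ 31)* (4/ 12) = 133/ 35712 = 0.00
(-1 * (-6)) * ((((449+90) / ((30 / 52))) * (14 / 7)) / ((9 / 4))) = 224224 / 45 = 4982.76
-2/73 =-0.03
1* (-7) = -7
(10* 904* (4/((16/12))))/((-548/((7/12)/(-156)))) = 3955/21372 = 0.19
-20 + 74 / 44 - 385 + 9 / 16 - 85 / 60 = -213403 / 528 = -404.17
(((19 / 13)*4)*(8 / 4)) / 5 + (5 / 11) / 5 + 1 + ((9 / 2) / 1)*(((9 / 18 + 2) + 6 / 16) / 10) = 21613 / 4576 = 4.72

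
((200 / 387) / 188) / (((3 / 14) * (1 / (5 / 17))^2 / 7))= 122500 / 15769863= 0.01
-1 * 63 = -63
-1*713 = -713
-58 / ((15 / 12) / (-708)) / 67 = 164256 / 335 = 490.32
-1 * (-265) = 265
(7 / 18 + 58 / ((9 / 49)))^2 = 3598609 / 36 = 99961.36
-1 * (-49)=49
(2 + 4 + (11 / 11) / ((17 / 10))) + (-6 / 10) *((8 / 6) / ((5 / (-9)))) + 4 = 5112 / 425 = 12.03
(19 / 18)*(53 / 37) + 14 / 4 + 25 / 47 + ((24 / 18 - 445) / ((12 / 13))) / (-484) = 181885 / 27824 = 6.54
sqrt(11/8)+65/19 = sqrt(22)/4+65/19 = 4.59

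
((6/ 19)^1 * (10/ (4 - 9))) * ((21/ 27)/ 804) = -7/ 11457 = -0.00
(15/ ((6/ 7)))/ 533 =35/ 1066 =0.03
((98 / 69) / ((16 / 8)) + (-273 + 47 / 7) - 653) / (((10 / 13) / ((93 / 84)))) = -22349977 / 16905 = -1322.09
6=6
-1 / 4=-0.25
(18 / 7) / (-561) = -6 / 1309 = -0.00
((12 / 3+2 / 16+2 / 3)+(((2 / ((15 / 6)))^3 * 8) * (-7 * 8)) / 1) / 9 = -673753 / 27000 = -24.95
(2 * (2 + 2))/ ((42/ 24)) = 32/ 7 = 4.57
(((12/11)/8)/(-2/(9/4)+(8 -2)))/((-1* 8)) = -27/8096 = -0.00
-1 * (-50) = 50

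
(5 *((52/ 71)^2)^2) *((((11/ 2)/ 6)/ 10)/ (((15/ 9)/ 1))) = 10053472/ 127058405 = 0.08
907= 907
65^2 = 4225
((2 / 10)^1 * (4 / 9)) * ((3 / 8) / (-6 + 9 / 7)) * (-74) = 259 / 495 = 0.52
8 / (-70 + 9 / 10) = -80 / 691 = -0.12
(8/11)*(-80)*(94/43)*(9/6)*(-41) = 3699840/473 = 7822.07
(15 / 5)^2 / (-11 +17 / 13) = -13 / 14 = -0.93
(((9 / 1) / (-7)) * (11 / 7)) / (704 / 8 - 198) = 0.02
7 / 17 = 0.41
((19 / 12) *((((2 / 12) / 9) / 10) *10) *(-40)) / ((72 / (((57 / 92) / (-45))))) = 361 / 1609632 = 0.00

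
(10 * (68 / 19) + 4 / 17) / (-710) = -5818 / 114665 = -0.05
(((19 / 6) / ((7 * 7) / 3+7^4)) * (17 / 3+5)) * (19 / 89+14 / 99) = 237652 / 47923029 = 0.00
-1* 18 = -18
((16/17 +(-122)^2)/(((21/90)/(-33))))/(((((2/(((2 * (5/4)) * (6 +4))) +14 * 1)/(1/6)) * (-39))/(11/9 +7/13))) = 90498375/80444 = 1124.99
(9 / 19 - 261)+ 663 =7647 / 19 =402.47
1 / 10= 0.10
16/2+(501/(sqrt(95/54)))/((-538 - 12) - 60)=8 - 1503 * sqrt(570)/57950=7.38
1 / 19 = 0.05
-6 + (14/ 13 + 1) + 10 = 6.08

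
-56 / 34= -28 / 17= -1.65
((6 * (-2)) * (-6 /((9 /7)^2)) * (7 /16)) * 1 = 343 /18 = 19.06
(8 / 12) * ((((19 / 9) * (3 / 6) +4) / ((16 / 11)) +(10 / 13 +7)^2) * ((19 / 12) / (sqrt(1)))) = 59034083 / 876096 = 67.38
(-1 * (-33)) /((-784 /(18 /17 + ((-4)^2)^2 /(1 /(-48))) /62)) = 32065.16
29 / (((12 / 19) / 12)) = 551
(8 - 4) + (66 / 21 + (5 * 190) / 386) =12975 / 1351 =9.60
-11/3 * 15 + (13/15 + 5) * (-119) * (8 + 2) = -21109/3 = -7036.33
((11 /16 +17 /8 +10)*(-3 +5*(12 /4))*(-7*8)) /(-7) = 1230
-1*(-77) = 77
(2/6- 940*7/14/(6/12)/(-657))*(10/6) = 5795/1971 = 2.94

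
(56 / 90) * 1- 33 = -32.38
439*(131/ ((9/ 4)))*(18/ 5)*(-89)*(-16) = 655142528/ 5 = 131028505.60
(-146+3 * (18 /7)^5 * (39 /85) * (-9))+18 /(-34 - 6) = -8795731367 /5714380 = -1539.23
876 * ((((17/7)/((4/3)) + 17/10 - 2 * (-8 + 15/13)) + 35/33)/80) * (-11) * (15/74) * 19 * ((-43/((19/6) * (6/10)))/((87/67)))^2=-3325113429437105/1291231032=-2575149.87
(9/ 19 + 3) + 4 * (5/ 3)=578/ 57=10.14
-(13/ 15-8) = 107/ 15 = 7.13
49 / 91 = 7 / 13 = 0.54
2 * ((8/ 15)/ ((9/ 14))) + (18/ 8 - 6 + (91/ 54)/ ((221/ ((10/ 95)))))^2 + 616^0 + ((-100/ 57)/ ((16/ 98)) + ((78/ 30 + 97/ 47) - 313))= -17293521249169/ 57193992432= -302.37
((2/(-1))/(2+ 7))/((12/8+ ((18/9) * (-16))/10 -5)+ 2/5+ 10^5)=-20/8999433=-0.00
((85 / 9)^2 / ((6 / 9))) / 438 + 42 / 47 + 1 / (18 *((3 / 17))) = 1682921 / 1111644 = 1.51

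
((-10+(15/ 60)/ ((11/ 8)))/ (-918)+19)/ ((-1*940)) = -0.02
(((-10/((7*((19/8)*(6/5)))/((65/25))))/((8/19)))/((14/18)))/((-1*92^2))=195/414736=0.00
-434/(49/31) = -1922/7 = -274.57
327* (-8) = -2616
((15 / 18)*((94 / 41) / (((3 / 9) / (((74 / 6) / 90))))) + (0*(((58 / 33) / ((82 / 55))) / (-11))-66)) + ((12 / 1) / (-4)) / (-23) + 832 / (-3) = -17436581 / 50922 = -342.42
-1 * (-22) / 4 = 11 / 2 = 5.50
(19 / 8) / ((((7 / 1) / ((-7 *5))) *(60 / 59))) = -1121 / 96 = -11.68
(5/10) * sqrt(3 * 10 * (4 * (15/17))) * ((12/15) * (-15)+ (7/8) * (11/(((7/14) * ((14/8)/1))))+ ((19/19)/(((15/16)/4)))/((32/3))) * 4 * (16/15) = -192 * sqrt(34)/85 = -13.17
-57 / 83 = -0.69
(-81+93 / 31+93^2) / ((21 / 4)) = 11428 / 7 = 1632.57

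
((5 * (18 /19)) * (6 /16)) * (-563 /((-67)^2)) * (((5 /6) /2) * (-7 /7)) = 126675 /1364656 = 0.09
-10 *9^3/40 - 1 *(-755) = 2291/4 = 572.75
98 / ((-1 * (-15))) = 98 / 15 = 6.53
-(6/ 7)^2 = -36/ 49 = -0.73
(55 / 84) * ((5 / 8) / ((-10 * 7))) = -55 / 9408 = -0.01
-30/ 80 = -3/ 8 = -0.38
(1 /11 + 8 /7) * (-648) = -799.48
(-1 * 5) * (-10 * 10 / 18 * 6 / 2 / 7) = 250 / 21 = 11.90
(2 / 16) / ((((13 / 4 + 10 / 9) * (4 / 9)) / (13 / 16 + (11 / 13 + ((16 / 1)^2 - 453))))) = -3291111 / 261248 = -12.60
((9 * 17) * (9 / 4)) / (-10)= -1377 / 40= -34.42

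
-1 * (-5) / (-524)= -5 / 524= -0.01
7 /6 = 1.17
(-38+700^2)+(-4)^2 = 489978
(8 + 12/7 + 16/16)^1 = 75/7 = 10.71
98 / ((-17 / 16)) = -1568 / 17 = -92.24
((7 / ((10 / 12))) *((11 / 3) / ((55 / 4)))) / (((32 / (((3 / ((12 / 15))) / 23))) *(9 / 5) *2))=7 / 2208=0.00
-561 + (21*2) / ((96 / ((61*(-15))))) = -15381 / 16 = -961.31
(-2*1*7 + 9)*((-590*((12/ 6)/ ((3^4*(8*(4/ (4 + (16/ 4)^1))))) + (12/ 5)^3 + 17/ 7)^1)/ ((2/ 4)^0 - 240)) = -568937/ 2835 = -200.68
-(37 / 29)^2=-1369 / 841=-1.63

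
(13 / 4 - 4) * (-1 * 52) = 39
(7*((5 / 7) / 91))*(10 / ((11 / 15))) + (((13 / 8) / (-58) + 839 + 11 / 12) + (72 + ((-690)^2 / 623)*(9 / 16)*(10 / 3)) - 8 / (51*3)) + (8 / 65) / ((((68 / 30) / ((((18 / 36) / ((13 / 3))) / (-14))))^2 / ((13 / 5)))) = 22948475970375499 / 9784165927536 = 2345.47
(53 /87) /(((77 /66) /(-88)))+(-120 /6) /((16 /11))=-59.70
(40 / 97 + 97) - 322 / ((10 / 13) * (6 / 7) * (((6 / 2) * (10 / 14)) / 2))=-7822004 / 21825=-358.40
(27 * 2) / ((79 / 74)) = 3996 / 79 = 50.58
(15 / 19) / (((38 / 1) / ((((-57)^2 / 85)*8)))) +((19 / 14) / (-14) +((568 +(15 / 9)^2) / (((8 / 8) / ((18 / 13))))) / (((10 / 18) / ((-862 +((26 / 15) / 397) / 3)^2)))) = 8118273211632558933013 / 7680365374500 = 1057016537.08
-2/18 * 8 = -8/9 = -0.89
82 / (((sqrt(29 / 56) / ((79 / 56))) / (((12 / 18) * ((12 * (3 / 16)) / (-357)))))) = -3239 * sqrt(406) / 96628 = -0.68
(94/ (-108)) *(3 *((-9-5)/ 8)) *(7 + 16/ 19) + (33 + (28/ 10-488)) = -2847943/ 6840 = -416.37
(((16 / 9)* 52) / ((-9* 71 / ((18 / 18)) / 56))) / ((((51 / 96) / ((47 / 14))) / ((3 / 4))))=-1251328 / 32589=-38.40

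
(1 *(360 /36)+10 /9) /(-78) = -50 /351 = -0.14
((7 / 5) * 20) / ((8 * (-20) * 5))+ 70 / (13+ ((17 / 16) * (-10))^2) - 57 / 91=-2206587 / 20948200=-0.11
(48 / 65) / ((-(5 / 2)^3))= -384 / 8125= -0.05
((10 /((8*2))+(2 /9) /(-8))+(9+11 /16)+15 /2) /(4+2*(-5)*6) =-2561 /8064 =-0.32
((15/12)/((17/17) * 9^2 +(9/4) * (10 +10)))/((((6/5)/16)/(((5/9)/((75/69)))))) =115/1701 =0.07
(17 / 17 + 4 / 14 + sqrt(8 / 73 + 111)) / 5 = 9 / 35 + sqrt(592103) / 365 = 2.37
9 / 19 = 0.47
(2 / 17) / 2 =1 / 17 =0.06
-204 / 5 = -40.80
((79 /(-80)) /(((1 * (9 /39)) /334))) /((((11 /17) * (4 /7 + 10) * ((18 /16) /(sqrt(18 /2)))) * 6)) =-20409571 /219780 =-92.86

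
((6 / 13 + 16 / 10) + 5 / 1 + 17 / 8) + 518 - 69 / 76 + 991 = 14990713 / 9880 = 1517.28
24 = 24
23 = 23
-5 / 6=-0.83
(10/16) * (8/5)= 1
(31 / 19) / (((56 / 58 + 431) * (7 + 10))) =899 / 4046221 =0.00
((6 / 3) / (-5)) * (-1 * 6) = 12 / 5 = 2.40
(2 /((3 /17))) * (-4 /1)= -136 /3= -45.33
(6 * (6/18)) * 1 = 2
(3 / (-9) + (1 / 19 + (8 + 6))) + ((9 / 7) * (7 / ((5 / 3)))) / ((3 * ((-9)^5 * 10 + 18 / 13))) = 3334947739 / 243084480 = 13.72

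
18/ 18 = 1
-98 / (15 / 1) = -98 / 15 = -6.53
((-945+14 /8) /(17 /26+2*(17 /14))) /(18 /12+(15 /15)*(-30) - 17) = 343 /51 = 6.73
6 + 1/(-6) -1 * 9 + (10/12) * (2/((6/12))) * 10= 181/6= 30.17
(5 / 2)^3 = 15.62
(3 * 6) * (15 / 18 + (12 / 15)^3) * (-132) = -399564 / 125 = -3196.51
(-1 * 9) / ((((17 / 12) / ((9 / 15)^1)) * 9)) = -36 / 85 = -0.42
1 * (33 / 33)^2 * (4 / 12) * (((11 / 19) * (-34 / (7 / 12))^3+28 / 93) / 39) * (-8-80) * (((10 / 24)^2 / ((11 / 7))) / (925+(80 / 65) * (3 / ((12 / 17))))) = 868490346250 / 84810905739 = 10.24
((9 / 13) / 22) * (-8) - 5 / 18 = -1363 / 2574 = -0.53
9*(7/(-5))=-63/5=-12.60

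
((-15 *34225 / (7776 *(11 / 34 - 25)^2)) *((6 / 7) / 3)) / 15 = -0.00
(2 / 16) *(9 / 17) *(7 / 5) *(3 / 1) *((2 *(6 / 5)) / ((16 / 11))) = 6237 / 13600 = 0.46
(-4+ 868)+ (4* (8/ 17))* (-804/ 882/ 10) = 10793536/ 12495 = 863.83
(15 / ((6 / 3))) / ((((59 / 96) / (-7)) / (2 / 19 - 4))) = 372960 / 1121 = 332.70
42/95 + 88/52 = 2.13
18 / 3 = 6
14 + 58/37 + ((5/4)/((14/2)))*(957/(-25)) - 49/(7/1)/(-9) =443339/46620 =9.51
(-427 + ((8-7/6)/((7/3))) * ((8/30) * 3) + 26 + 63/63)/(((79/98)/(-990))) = 38580696/79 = 488363.24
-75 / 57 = -25 / 19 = -1.32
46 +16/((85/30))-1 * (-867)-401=8800/17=517.65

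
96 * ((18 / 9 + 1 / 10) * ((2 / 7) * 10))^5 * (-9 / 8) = -839808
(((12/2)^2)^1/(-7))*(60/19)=-2160/133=-16.24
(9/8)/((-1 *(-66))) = 3/176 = 0.02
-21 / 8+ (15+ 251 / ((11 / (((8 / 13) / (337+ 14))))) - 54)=-41.58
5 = 5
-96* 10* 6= -5760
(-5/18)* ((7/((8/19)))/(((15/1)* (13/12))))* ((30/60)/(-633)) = 133/592488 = 0.00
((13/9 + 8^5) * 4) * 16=18875200/9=2097244.44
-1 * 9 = -9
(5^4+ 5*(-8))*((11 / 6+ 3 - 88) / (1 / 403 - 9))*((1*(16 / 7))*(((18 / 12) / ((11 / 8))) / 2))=941133960 / 139601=6741.60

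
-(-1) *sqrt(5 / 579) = sqrt(2895) / 579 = 0.09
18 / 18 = 1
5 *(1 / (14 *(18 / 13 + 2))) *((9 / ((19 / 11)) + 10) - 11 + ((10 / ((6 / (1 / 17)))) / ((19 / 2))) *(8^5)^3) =259884566568250 / 6783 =38314103872.66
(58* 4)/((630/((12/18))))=232/945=0.25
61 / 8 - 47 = -315 / 8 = -39.38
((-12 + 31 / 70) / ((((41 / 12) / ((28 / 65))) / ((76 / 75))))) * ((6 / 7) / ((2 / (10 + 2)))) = -17707392 / 2331875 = -7.59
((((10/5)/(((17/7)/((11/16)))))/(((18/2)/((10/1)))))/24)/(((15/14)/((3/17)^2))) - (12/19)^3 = -0.25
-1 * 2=-2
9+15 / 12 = 41 / 4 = 10.25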